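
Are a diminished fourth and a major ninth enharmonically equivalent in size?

No

4 semitones (diminished fourth) vs 14 semitones (major ninth): not equal.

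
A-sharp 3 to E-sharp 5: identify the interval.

A to E spans five letter names (A-B-C-D-E), plus an octave — that makes it a twelfth of some quality.
A#3 to E#5 is 19 semitones, matching the perfect twelfth exactly, so the quality is perfect.
(Equivalently, a compound perfect fifth: a perfect fifth plus an octave.)

perfect twelfth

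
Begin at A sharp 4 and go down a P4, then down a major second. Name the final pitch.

D sharp 4

Down a perfect fourth from A#4: E#4 (5 semitones down).
Down a major second from E#4: D#4 (2 semitones down).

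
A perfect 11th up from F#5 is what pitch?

Four letters up from F (plus an octave) reaches B.
Moving 17 semitones up from F#5 (the size of a perfect eleventh) reaches B6.

B6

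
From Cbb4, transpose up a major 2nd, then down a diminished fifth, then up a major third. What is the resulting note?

Up a major second from Cbb4: Dbb4 (2 semitones up).
Down a diminished fifth from Dbb4: Gb3 (6 semitones down).
Gb3 up a major third → Bb3 (4 semitones).

Bb3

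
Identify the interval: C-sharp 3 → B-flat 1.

augmented ninth

Descending from C#3 to Bb1 is the same interval as ascending Bb1 to C#3.
B to C spans two letter names (B-C), plus an octave, so the interval is some kind of ninth.
Bb1 to C#3 spans 15 semitones — one semitone wider than the major ninth (14) — giving an augmented ninth.
(Equivalently, a compound augmented second: an augmented second plus an octave.)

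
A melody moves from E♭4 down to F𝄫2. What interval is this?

augmented 14th

Descending from Eb4 to Fbb2 is the same interval as ascending Fbb2 to Eb4.
F to E spans seven letter names (F-G-A-B-C-D-E), plus an octave — that makes it a fourteenth of some quality.
Fbb2 to Eb4 spans 24 semitones — one semitone wider than the major fourteenth (23) — giving an augmented fourteenth.
(Equivalently, a compound augmented seventh: an augmented seventh plus an octave.)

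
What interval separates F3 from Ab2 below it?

M6

Descending from F3 to Ab2 is the same interval as ascending Ab2 to F3.
A to F spans six letter names (A-B-C-D-E-F) — that makes it a sixth of some quality.
Counting semitones, Ab2→F3 is 9, which is the major sixth.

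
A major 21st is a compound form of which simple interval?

major 7th

Take out 2 octaves (14 from the number): 21 − 14 = 7.
Quality carries through unchanged, so the simple form is a major seventh.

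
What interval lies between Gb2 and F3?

major 7th

G to F spans seven letter names (G-A-B-C-D-E-F): a seventh.
The major seventh spans 11 semitones, and Gb2 to F3 is exactly 11 semitones — so this is a major seventh.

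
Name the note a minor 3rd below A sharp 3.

The third takes the letter from A down to F.
Moving 3 semitones down from A#3 (the size of a minor third) reaches F##3.

F double-sharp 3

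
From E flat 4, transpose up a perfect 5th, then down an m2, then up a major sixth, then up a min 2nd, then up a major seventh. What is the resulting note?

Eb4 up a perfect fifth → Bb4 (7 semitones).
A minor second down from Bb4 is A4.
A major sixth up from A4 is F#5.
F#5 up a minor second → G5 (1 semitone).
A major seventh up from G5 is F#6.

F sharp 6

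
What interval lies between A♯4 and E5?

A to E spans five letter names (A-B-C-D-E), so the interval is some kind of fifth.
A#4 to E5 spans 6 semitones — one semitone narrower than the perfect fifth (7) — giving a diminished fifth.

diminished 5th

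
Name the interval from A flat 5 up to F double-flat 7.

A to F spans six letter names (A-B-C-D-E-F), plus an octave: a thirteenth.
A major thirteenth would be 21 semitones; Ab5 to Fbb7 is 19, two semitones narrower, so the interval is diminished.
(Equivalently, a compound diminished sixth: a diminished sixth plus an octave.)

diminished 13th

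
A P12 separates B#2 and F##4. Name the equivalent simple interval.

Subtracting seven from the interval number removes an octave: 12 − 7 = 5.
So a perfect twelfth is an octave plus a perfect fifth. The quality is unchanged.

P5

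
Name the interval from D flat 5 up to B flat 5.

D to B spans six letter names (D-E-F-G-A-B), so the interval is some kind of sixth.
Db5 to Bb5 is 9 semitones, matching the major sixth exactly, so the quality is major.

major sixth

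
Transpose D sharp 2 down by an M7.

E 1

Seven letter names down from D: E.
A major seventh is 11 semitones; 11 semitones down from D#2 gives E1.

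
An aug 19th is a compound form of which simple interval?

A5

Take out 2 octaves (14 from the number): 19 − 14 = 5.
That makes an augmented nineteenth a compound augmented fifth — 2 octaves plus an augmented fifth.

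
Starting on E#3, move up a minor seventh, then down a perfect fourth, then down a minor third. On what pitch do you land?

E#3 up a minor seventh → D#4 (10 semitones).
D#4 down a perfect fourth → A#3 (5 semitones).
A#3 down a minor third → F##3 (3 semitones).

F##3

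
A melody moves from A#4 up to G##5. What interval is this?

A to G spans seven letter names (A-B-C-D-E-F-G), so the interval is some kind of seventh.
The major seventh spans 11 semitones, and A#4 to G##5 is exactly 11 semitones — so this is a major seventh.

major seventh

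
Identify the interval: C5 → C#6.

C to C is the same letter name, plus an octave: an octave.
The perfect octave is 12 semitones; here we have 13, one semitone wider: augmented.

augmented octave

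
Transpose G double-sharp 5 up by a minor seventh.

F double-sharp 6

Counting seven letter names up from G lands on F.
Moving 10 semitones up from G##5 (the size of a minor seventh) reaches F##6.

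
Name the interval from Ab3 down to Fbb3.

A3

Descending from Ab3 to Fbb3 is the same interval as ascending Fbb3 to Ab3.
F to A spans three letter names (F-G-A), so the interval is some kind of third.
Fbb3 to Ab3 spans 5 semitones — one semitone wider than the major third (4) — giving an augmented third.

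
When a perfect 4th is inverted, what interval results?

perfect fifth

Interval numbers invert to sum to nine: 4 + 5 = 9, so a fourth inverts to a fifth.
Quality inverts too: perfect stays perfect. That makes the inversion a perfect fifth.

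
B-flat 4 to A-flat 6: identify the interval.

m14

B to A spans seven letter names (B-C-D-E-F-G-A), plus an octave — that makes it a fourteenth of some quality.
At 22 semitones, Bb4→Ab6 falls one short of a major fourteenth: minor.
(Equivalently, a compound minor seventh: a minor seventh plus an octave.)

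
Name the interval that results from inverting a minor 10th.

major sixth

First reduce the compound minor tenth to its simple form, a minor third.
Interval numbers invert to sum to nine: 3 + 6 = 9, so a third inverts to a sixth.
Quality inverts too: minor becomes major. That makes the inversion a major sixth.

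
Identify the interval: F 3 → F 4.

perfect 8th

F to F is the same letter name, plus an octave, so the interval is some kind of octave.
F3 to F4 is 12 semitones, matching the perfect octave exactly, so the quality is perfect.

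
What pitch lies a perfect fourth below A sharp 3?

E sharp 3

Counting four letter names down from A lands on E.
A perfect fourth spans 5 semitones, so from A#3 the target pitch is E#3.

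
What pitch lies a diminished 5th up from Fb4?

Cbb5

Five letter names up from F: C.
A diminished fifth spans 6 semitones, so from Fb4 the target pitch is Cbb5.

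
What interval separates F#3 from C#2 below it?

Descending from F#3 to C#2 is the same interval as ascending C#2 to F#3.
C to F spans four letter names (C-D-E-F), plus an octave, so the interval is some kind of eleventh.
C#2 to F#3 is 17 semitones, matching the perfect eleventh exactly, so the quality is perfect.
(Equivalently, a compound perfect fourth: a perfect fourth plus an octave.)

perfect eleventh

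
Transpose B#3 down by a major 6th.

Counting six letter names down from B lands on D.
A major sixth spans 9 semitones, so from B#3 the target pitch is D#3.

D#3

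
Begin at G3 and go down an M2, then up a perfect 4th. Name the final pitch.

Down a major second from G3: F3 (2 semitones down).
F3 up a perfect fourth → Bb3 (5 semitones).

Bb3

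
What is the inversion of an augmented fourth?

diminished fifth

Interval numbers invert to sum to nine: 4 + 5 = 9, so a fourth inverts to a fifth.
And augmented becomes diminished under inversion, so we get a diminished fifth.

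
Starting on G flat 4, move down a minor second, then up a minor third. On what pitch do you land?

A minor second down from Gb4 is F4.
Up a minor third from F4: Ab4 (3 semitones up).

A flat 4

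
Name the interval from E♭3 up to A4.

augmented 11th

E to A spans four letter names (E-F-G-A), plus an octave: an eleventh.
The perfect eleventh is 17 semitones; here we have 18, one semitone wider: augmented.
(Equivalently, a compound augmented fourth: an augmented fourth plus an octave.)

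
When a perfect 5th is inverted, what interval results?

Inverted interval numbers add to nine, so a fifth pairs with a fourth (5 + 4 = 9).
Quality inverts too: perfect stays perfect. That makes the inversion a perfect fourth.

perfect 4th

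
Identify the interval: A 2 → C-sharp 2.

minor sixth

Descending from A2 to C#2 is the same interval as ascending C#2 to A2.
C to A spans six letter names (C-D-E-F-G-A) — that makes it a sixth of some quality.
A major sixth would be 9 semitones, but C#2 to A2 is 8 — one semitone narrower, making it a minor sixth.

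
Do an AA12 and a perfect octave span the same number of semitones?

A doubly augmented twelfth is 21 semitones but a perfect octave is 12 semitones — different sizes.

No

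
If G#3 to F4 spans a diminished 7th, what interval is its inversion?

A2

Interval numbers invert to sum to nine: 7 + 2 = 9, so a seventh inverts to a second.
And diminished becomes augmented under inversion, so we get an augmented second.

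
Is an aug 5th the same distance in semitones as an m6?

Yes

An augmented fifth = 8 semitones = a minor sixth; enharmonically equal.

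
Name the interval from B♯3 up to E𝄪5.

B to E spans four letter names (B-C-D-E), plus an octave — that makes it an eleventh of some quality.
A perfect eleventh would be 17 semitones; B#3 to E##5 is 18, one semitone wider, so the interval is augmented.
(Equivalently, a compound augmented fourth: an augmented fourth plus an octave.)

augmented 11th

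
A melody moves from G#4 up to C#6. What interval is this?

G to C spans four letter names (G-A-B-C), plus an octave — that makes it an eleventh of some quality.
The perfect eleventh spans 17 semitones, and G#4 to C#6 is exactly 17 semitones — so this is a perfect eleventh.
(Equivalently, a compound perfect fourth: a perfect fourth plus an octave.)

perfect 11th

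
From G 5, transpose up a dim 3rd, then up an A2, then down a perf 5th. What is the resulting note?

F 5

A diminished third up from G5 is Bbb5.
An augmented second up from Bbb5 is C6.
C6 down a perfect fifth → F5 (7 semitones).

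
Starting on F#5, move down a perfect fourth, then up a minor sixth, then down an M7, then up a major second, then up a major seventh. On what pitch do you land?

B5

A perfect fourth down from F#5 is C#5.
C#5 up a minor sixth → A5 (8 semitones).
A5 down a major seventh → Bb4 (11 semitones).
Up a major second from Bb4: C5 (2 semitones up).
Up a major seventh from C5: B5 (11 semitones up).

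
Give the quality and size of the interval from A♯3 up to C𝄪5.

major 10th

A to C spans three letter names (A-B-C), plus an octave: a tenth.
The major tenth spans 16 semitones, and A#3 to C##5 is exactly 16 semitones — so this is a major tenth.
(Equivalently, a compound major third: a major third plus an octave.)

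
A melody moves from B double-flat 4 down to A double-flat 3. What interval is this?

M9

Descending from Bbb4 to Abb3 is the same interval as ascending Abb3 to Bbb4.
A to B spans two letter names (A-B), plus an octave, so the interval is some kind of ninth.
Abb3 to Bbb4 is 14 semitones, matching the major ninth exactly, so the quality is major.
(Equivalently, a compound major second: a major second plus an octave.)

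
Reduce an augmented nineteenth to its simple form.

augmented 5th

Subtracting seven from the interval number removes an octave: 19 − 14 = 5.
Quality carries through unchanged, so the simple form is an augmented fifth.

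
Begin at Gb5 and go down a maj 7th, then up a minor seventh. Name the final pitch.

Gb5 down a major seventh → Abb4 (11 semitones).
A minor seventh up from Abb4 is Gbb5.

Gbb5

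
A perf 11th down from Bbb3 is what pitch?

Fb2

The eleventh's letter: B down four letter names plus an octave → F.
Moving 17 semitones down from Bbb3 (the size of a perfect eleventh) reaches Fb2.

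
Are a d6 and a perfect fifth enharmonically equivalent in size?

Yes

Both span 7 semitones: a diminished sixth and a perfect fifth are the same chromatic distance.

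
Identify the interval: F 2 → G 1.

m7

Descending from F2 to G1 is the same interval as ascending G1 to F2.
G to F spans seven letter names (G-A-B-C-D-E-F): a seventh.
G1 to F2 is 10 semitones, a half step short of the major seventh (11), so this is minor.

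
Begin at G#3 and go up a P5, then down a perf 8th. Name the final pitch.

Up a perfect fifth from G#3: D#4 (7 semitones up).
A perfect octave down from D#4 is D#3.

D#3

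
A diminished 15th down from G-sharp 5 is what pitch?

G-double-sharp 3

The letter stays G (same as the start), shifted two octaves down.
A diminished fifteenth is 23 semitones; 23 semitones down from G#5 gives G##3.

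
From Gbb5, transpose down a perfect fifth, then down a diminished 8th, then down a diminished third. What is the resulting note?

A3

A perfect fifth down from Gbb5 is Cbb5.
Down a diminished octave from Cbb5: Cb4 (11 semitones down).
Cb4 down a diminished third → A3 (2 semitones).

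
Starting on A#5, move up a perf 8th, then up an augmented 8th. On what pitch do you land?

Up a perfect octave from A#5: A#6 (12 semitones up).
Up an augmented octave from A#6: A##7 (13 semitones up).

A##7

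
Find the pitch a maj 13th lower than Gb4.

Bbb2

Counting six letter names plus an octave down from G lands on B.
A major thirteenth spans 21 semitones, so from Gb4 the target pitch is Bbb2.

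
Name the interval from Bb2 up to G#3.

A6

B to G spans six letter names (B-C-D-E-F-G), so the interval is some kind of sixth.
A major sixth would be 9 semitones; Bb2 to G#3 is 10, one semitone wider, so the interval is augmented.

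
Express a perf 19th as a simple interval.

Subtracting seven from the interval number removes an octave: 19 − 14 = 5.
So a perfect nineteenth is 2 octaves plus a perfect fifth. The quality is unchanged.

perfect 5th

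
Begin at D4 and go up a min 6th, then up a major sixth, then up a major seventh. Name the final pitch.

F#6

A minor sixth up from D4 is Bb4.
Up a major sixth from Bb4: G5 (9 semitones up).
G5 up a major seventh → F#6 (11 semitones).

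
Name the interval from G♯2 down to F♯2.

major second

Descending from G#2 to F#2 is the same interval as ascending F#2 to G#2.
F to G spans two letter names (F-G) — that makes it a second of some quality.
The major second spans 2 semitones, and F#2 to G#2 is exactly 2 semitones — so this is a major second.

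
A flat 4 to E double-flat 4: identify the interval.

augmented fourth

Descending from Ab4 to Ebb4 is the same interval as ascending Ebb4 to Ab4.
E to A spans four letter names (E-F-G-A): a fourth.
The perfect fourth is 5 semitones; here we have 6, one semitone wider: augmented.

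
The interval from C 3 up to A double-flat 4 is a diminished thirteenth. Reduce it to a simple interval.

Each octave removed subtracts seven from the number: 13 − 7 = 6.
That makes a diminished thirteenth a compound diminished sixth — an octave plus a diminished sixth.

diminished 6th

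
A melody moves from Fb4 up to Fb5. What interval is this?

perfect octave

F to F is the same letter name, plus an octave — that makes it an octave of some quality.
Counting semitones, Fb4→Fb5 is 12, which is the perfect octave.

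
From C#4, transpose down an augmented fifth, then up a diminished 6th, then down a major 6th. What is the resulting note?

Fbb3

C#4 down an augmented fifth → F3 (8 semitones).
A diminished sixth up from F3 is Dbb4.
Dbb4 down a major sixth → Fbb3 (9 semitones).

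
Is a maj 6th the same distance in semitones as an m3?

No

9 semitones (major sixth) vs 3 semitones (minor third): not equal.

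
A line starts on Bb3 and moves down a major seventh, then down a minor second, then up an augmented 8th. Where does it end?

Down a major seventh from Bb3: Cb3 (11 semitones down).
Cb3 down a minor second → Bb2 (1 semitone).
Bb2 up an augmented octave → B3 (13 semitones).

B3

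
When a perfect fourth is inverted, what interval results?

P5

The rule of nine gives the new number: 9 − 4 = 5, so a fourth becomes a fifth.
The quality also flips — perfect stays perfect — giving a perfect fifth.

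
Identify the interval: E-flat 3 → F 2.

minor seventh

Descending from Eb3 to F2 is the same interval as ascending F2 to Eb3.
F to E spans seven letter names (F-G-A-B-C-D-E) — that makes it a seventh of some quality.
F2 to Eb3 is 10 semitones, a half step short of the major seventh (11), so this is minor.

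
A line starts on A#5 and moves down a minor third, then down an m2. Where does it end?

E##5

A#5 down a minor third → F##5 (3 semitones).
A minor second down from F##5 is E##5.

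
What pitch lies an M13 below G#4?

B2

Counting six letter names plus an octave down from G lands on B.
A major thirteenth is 21 semitones; 21 semitones down from G#4 gives B2.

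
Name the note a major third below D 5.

The third takes the letter from D down to B.
A major third is 4 semitones; 4 semitones down from D5 gives Bb4.

B-flat 4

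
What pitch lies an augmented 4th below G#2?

Four letter names down from G: D.
Moving 6 semitones down from G#2 (the size of an augmented fourth) reaches D2.

D2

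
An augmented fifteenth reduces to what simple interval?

A8

Each octave removed subtracts seven from the number: 15 − 7 = 8.
So an augmented fifteenth is an octave plus an augmented octave. The quality is unchanged.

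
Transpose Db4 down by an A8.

Dbb3

An octave keeps the letter name D, an octave down from D.
An augmented octave is 13 semitones; 13 semitones down from Db4 gives Dbb3.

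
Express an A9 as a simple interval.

A2

Each octave removed subtracts seven from the number: 9 − 7 = 2.
That makes an augmented ninth a compound augmented second — an octave plus an augmented second.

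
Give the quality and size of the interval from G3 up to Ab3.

G to A spans two letter names (G-A), so the interval is some kind of second.
G3 to Ab3 is 1 semitone, a half step short of the major second (2), so this is minor.

minor second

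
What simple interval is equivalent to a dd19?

dd5

Each octave removed subtracts seven from the number: 19 − 14 = 5.
That makes a doubly diminished nineteenth a compound doubly diminished fifth — 2 octaves plus a doubly diminished fifth.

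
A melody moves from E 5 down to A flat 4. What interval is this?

augmented 5th

Descending from E5 to Ab4 is the same interval as ascending Ab4 to E5.
A to E spans five letter names (A-B-C-D-E) — that makes it a fifth of some quality.
Ab4 to E5 spans 8 semitones — one semitone wider than the perfect fifth (7) — giving an augmented fifth.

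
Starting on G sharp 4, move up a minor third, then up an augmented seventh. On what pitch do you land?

A double-sharp 5

G#4 up a minor third → B4 (3 semitones).
An augmented seventh up from B4 is A##5.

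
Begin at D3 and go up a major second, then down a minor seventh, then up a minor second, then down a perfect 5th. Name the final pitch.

Up a major second from D3: E3 (2 semitones up).
Down a minor seventh from E3: F#2 (10 semitones down).
Up a minor second from F#2: G2 (1 semitone up).
Down a perfect fifth from G2: C2 (7 semitones down).

C2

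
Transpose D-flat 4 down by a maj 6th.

F-flat 3

The sixth takes the letter from D down to F.
A major sixth spans 9 semitones, so from Db4 the target pitch is Fb3.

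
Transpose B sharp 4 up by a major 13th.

G double-sharp 6

Counting six letter names plus an octave up from B lands on G.
A major thirteenth is 21 semitones; 21 semitones up from B#4 gives G##6.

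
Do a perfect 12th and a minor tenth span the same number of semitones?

A perfect twelfth is 19 semitones but a minor tenth is 15 semitones — different sizes.

No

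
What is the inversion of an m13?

major 3rd

First reduce the compound minor thirteenth to its simple form, a minor sixth.
Inverted interval numbers add to nine, so a sixth pairs with a third (6 + 3 = 9).
Quality inverts too: minor becomes major. That makes the inversion a major third.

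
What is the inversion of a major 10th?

First reduce the compound major tenth to its simple form, a major third.
Inverted interval numbers add to nine, so a third pairs with a sixth (3 + 6 = 9).
The quality also flips — major becomes minor — giving a minor sixth.

minor sixth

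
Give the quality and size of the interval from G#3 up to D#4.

perfect 5th

G to D spans five letter names (G-A-B-C-D): a fifth.
The perfect fifth spans 7 semitones, and G#3 to D#4 is exactly 7 semitones — so this is a perfect fifth.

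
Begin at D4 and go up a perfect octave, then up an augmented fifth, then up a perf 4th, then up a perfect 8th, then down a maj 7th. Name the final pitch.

Up a perfect octave from D4: D5 (12 semitones up).
Up an augmented fifth from D5: A#5 (8 semitones up).
A#5 up a perfect fourth → D#6 (5 semitones).
A perfect octave up from D#6 is D#7.
Down a major seventh from D#7: E6 (11 semitones down).

E6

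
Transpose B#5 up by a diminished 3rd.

Three letter names up from B: D.
A diminished third spans 2 semitones, so from B#5 the target pitch is D6.

D6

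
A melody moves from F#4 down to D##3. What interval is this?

diminished 10th

Descending from F#4 to D##3 is the same interval as ascending D##3 to F#4.
D to F spans three letter names (D-E-F), plus an octave, so the interval is some kind of tenth.
A major tenth would be 16 semitones; D##3 to F#4 is 14, two semitones narrower, so the interval is diminished.
(Equivalently, a compound diminished third: a diminished third plus an octave.)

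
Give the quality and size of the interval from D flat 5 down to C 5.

Descending from Db5 to C5 is the same interval as ascending C5 to Db5.
C to D spans two letter names (C-D) — that makes it a second of some quality.
At 1 semitone, C5→Db5 falls one short of a major second: minor.

minor second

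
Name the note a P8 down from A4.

For an octave the letter name doesn't change: still A, an octave down.
A perfect octave is 12 semitones; 12 semitones down from A4 gives A3.

A3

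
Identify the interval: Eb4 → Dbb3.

Descending from Eb4 to Dbb3 is the same interval as ascending Dbb3 to Eb4.
D to E spans two letter names (D-E), plus an octave — that makes it a ninth of some quality.
A major ninth would be 14 semitones; Dbb3 to Eb4 is 15, one semitone wider, so the interval is augmented.
(Equivalently, a compound augmented second: an augmented second plus an octave.)

augmented ninth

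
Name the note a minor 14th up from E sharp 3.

The fourteenth's letter: E up seven letter names plus an octave → D.
Moving 22 semitones up from E#3 (the size of a minor fourteenth) reaches D#5.

D sharp 5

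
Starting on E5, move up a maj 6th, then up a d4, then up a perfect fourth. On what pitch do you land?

Up a major sixth from E5: C#6 (9 semitones up).
Up a diminished fourth from C#6: F6 (4 semitones up).
A perfect fourth up from F6 is Bb6.

Bb6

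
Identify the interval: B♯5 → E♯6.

P4

B to E spans four letter names (B-C-D-E): a fourth.
The perfect fourth spans 5 semitones, and B#5 to E#6 is exactly 5 semitones — so this is a perfect fourth.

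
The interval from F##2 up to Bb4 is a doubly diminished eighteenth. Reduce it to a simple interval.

doubly diminished fourth

Take out 2 octaves (14 from the number): 18 − 14 = 4.
Quality carries through unchanged, so the simple form is a doubly diminished fourth.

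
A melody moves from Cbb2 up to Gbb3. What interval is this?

C to G spans five letter names (C-D-E-F-G), plus an octave: a twelfth.
Counting semitones, Cbb2→Gbb3 is 19, which is the perfect twelfth.
(Equivalently, a compound perfect fifth: a perfect fifth plus an octave.)

P12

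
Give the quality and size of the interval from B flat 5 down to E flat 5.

Descending from Bb5 to Eb5 is the same interval as ascending Eb5 to Bb5.
E to B spans five letter names (E-F-G-A-B) — that makes it a fifth of some quality.
Counting semitones, Eb5→Bb5 is 7, which is the perfect fifth.

perfect fifth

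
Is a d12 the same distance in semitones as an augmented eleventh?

A diminished twelfth spans 18 semitones, and an augmented eleventh also spans 18 semitones — they're enharmonic.

Yes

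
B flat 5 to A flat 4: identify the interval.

Descending from Bb5 to Ab4 is the same interval as ascending Ab4 to Bb5.
A to B spans two letter names (A-B), plus an octave, so the interval is some kind of ninth.
Counting semitones, Ab4→Bb5 is 14, which is the major ninth.
(Equivalently, a compound major second: a major second plus an octave.)

major 9th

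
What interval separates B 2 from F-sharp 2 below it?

Descending from B2 to F#2 is the same interval as ascending F#2 to B2.
F to B spans four letter names (F-G-A-B), so the interval is some kind of fourth.
The perfect fourth spans 5 semitones, and F#2 to B2 is exactly 5 semitones — so this is a perfect fourth.

perfect fourth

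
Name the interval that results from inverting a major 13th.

First reduce the compound major thirteenth to its simple form, a major sixth.
The rule of nine gives the new number: 9 − 6 = 3, so a sixth becomes a third.
The quality also flips — major becomes minor — giving a minor third.

minor third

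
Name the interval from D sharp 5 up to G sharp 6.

P11

D to G spans four letter names (D-E-F-G), plus an octave, so the interval is some kind of eleventh.
D#5 to G#6 is 17 semitones, matching the perfect eleventh exactly, so the quality is perfect.
(Equivalently, a compound perfect fourth: a perfect fourth plus an octave.)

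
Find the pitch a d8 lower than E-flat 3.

E 2

The letter stays E (same as the start), shifted an octave down.
A diminished octave is 11 semitones; 11 semitones down from Eb3 gives E2.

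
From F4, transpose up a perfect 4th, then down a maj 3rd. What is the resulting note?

F4 up a perfect fourth → Bb4 (5 semitones).
Bb4 down a major third → Gb4 (4 semitones).

Gb4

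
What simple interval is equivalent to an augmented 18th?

Take out 2 octaves (14 from the number): 18 − 14 = 4.
So an augmented eighteenth is 2 octaves plus an augmented fourth. The quality is unchanged.

A4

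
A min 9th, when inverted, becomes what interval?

First reduce the compound minor ninth to its simple form, a minor second.
Inverted interval numbers add to nine, so a second pairs with a seventh (2 + 7 = 9).
Quality inverts too: minor becomes major. That makes the inversion a major seventh.

M7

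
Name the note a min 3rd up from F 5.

Three letter names up from F: A.
A minor third is 3 semitones; 3 semitones up from F5 gives Ab5.

A flat 5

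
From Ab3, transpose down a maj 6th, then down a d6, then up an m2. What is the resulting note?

A major sixth down from Ab3 is Cb3.
Cb3 down a diminished sixth → E2 (7 semitones).
E2 up a minor second → F2 (1 semitone).

F2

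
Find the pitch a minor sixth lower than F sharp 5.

Six letter names down from F: A.
Moving 8 semitones down from F#5 (the size of a minor sixth) reaches A#4.

A sharp 4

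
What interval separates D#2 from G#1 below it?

perfect fifth

Descending from D#2 to G#1 is the same interval as ascending G#1 to D#2.
G to D spans five letter names (G-A-B-C-D): a fifth.
The perfect fifth spans 7 semitones, and G#1 to D#2 is exactly 7 semitones — so this is a perfect fifth.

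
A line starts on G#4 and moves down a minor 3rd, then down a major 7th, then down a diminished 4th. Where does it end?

G#4 down a minor third → E#4 (3 semitones).
E#4 down a major seventh → F#3 (11 semitones).
F#3 down a diminished fourth → C##3 (4 semitones).

C##3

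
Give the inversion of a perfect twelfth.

P4

First reduce the compound perfect twelfth to its simple form, a perfect fifth.
Inverted interval numbers add to nine, so a fifth pairs with a fourth (5 + 4 = 9).
And perfect stays perfect under inversion, so we get a perfect fourth.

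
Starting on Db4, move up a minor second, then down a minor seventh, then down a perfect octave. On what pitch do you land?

Fb2

Up a minor second from Db4: Ebb4 (1 semitone up).
A minor seventh down from Ebb4 is Fb3.
A perfect octave down from Fb3 is Fb2.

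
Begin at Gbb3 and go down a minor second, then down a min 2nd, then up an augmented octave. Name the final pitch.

E4

Gbb3 down a minor second → Fb3 (1 semitone).
Fb3 down a minor second → Eb3 (1 semitone).
An augmented octave up from Eb3 is E4.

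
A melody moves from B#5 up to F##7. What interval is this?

B to F spans five letter names (B-C-D-E-F), plus an octave — that makes it a twelfth of some quality.
B#5 to F##7 is 19 semitones, matching the perfect twelfth exactly, so the quality is perfect.
(Equivalently, a compound perfect fifth: a perfect fifth plus an octave.)

perfect twelfth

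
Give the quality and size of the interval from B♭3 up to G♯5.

B to G spans six letter names (B-C-D-E-F-G), plus an octave: a thirteenth.
The major thirteenth is 21 semitones; here we have 22, one semitone wider: augmented.
(Equivalently, a compound augmented sixth: an augmented sixth plus an octave.)

A13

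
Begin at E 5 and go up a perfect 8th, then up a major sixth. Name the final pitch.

C sharp 7

A perfect octave up from E5 is E6.
E6 up a major sixth → C#7 (9 semitones).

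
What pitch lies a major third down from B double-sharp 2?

Three letter names down from B: G.
Moving 4 semitones down from B##2 (the size of a major third) reaches G##2.

G double-sharp 2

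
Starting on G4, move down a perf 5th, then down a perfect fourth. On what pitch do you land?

Down a perfect fifth from G4: C4 (7 semitones down).
C4 down a perfect fourth → G3 (5 semitones).

G3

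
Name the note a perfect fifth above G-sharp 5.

The fifth takes the letter from G up to D.
Moving 7 semitones up from G#5 (the size of a perfect fifth) reaches D#6.

D-sharp 6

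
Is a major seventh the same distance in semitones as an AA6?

Yes

A major seventh spans 11 semitones, and a doubly augmented sixth also spans 11 semitones — they're enharmonic.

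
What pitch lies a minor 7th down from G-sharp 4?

Counting seven letter names down from G lands on A.
A minor seventh spans 10 semitones, so from G#4 the target pitch is A#3.

A-sharp 3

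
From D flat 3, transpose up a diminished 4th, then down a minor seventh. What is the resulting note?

A double-flat 2

A diminished fourth up from Db3 is Gbb3.
A minor seventh down from Gbb3 is Abb2.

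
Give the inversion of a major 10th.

minor 6th

First reduce the compound major tenth to its simple form, a major third.
Inverted interval numbers add to nine, so a third pairs with a sixth (3 + 6 = 9).
The quality also flips — major becomes minor — giving a minor sixth.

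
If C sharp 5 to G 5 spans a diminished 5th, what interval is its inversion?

augmented 4th

Interval numbers invert to sum to nine: 5 + 4 = 9, so a fifth inverts to a fourth.
And diminished becomes augmented under inversion, so we get an augmented fourth.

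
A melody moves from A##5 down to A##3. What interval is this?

Descending from A##5 to A##3 is the same interval as ascending A##3 to A##5.
A to A is the same letter name, plus 2 octaves, so the interval is some kind of fifteenth.
The perfect fifteenth spans 24 semitones, and A##3 to A##5 is exactly 24 semitones — so this is a perfect fifteenth.
(Equivalently, a compound perfect octave: a perfect octave plus an octave.)

perfect 15th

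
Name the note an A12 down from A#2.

Five letters down from A (plus an octave) reaches D.
An augmented twelfth is 20 semitones; 20 semitones down from A#2 gives D1.

D1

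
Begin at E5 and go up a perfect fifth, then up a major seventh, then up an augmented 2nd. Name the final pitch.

E5 up a perfect fifth → B5 (7 semitones).
B5 up a major seventh → A#6 (11 semitones).
Up an augmented second from A#6: B##6 (3 semitones up).

B##6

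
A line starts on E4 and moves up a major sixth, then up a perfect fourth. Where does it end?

Up a major sixth from E4: C#5 (9 semitones up).
Up a perfect fourth from C#5: F#5 (5 semitones up).

F#5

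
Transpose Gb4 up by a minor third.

Bbb4

The third takes the letter from G up to B.
A minor third spans 3 semitones, so from Gb4 the target pitch is Bbb4.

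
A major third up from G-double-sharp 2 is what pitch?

B-double-sharp 2

The third takes the letter from G up to B.
A major third spans 4 semitones, so from G##2 the target pitch is B##2.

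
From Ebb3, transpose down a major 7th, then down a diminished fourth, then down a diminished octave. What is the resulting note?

A major seventh down from Ebb3 is Fbb2.
A diminished fourth down from Fbb2 is Cb2.
Cb2 down a diminished octave → C1 (11 semitones).

C1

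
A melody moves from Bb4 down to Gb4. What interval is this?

Descending from Bb4 to Gb4 is the same interval as ascending Gb4 to Bb4.
G to B spans three letter names (G-A-B), so the interval is some kind of third.
Counting semitones, Gb4→Bb4 is 4, which is the major third.

major third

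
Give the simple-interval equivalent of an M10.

M3

Each octave removed subtracts seven from the number: 10 − 7 = 3.
Quality carries through unchanged, so the simple form is a major third.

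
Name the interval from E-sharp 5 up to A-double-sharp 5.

A4

E to A spans four letter names (E-F-G-A), so the interval is some kind of fourth.
The perfect fourth is 5 semitones; here we have 6, one semitone wider: augmented.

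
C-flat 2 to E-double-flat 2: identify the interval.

C to E spans three letter names (C-D-E): a third.
At 3 semitones, Cb2→Ebb2 falls one short of a major third: minor.

m3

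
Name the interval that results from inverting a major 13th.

minor third

First reduce the compound major thirteenth to its simple form, a major sixth.
The rule of nine gives the new number: 9 − 6 = 3, so a sixth becomes a third.
Quality inverts too: major becomes minor. That makes the inversion a minor third.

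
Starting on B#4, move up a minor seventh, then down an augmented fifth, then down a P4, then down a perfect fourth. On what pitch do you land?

E4

Up a minor seventh from B#4: A#5 (10 semitones up).
Down an augmented fifth from A#5: D5 (8 semitones down).
A perfect fourth down from D5 is A4.
A perfect fourth down from A4 is E4.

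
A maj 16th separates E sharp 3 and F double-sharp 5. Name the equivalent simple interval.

major second

Each octave removed subtracts seven from the number: 16 − 14 = 2.
So a major sixteenth is 2 octaves plus a major second. The quality is unchanged.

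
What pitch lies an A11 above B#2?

E##4

Counting four letter names plus an octave up from B lands on E.
An augmented eleventh is 18 semitones; 18 semitones up from B#2 gives E##4.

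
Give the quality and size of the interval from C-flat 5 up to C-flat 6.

perfect octave

C to C is the same letter name, plus an octave: an octave.
The perfect octave spans 12 semitones, and Cb5 to Cb6 is exactly 12 semitones — so this is a perfect octave.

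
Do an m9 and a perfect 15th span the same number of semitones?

No

13 semitones (minor ninth) vs 24 semitones (perfect fifteenth): not equal.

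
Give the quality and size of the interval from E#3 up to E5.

diminished 15th

E to E is the same letter name, plus 2 octaves: a fifteenth.
E#3 to E5 spans 23 semitones — one semitone narrower than the perfect fifteenth (24) — giving a diminished fifteenth.
(Equivalently, a compound diminished octave: a diminished octave plus an octave.)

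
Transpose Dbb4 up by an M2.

Ebb4

The second takes the letter from D up to E.
A major second spans 2 semitones, so from Dbb4 the target pitch is Ebb4.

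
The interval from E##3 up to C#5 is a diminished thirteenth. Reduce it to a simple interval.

d6

Subtracting seven from the interval number removes an octave: 13 − 7 = 6.
Quality carries through unchanged, so the simple form is a diminished sixth.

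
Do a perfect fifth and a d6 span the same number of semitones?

Yes

A perfect fifth spans 7 semitones, and a diminished sixth also spans 7 semitones — they're enharmonic.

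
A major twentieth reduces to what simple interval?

Each octave removed subtracts seven from the number: 20 − 14 = 6.
So a major twentieth is 2 octaves plus a major sixth. The quality is unchanged.

major sixth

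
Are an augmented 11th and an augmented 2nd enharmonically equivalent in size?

18 semitones (augmented eleventh) vs 3 semitones (augmented second): not equal.

No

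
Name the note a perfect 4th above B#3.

Counting four letter names up from B lands on E.
A perfect fourth is 5 semitones; 5 semitones up from B#3 gives E#4.

E#4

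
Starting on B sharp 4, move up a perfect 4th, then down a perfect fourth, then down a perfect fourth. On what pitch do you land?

F double-sharp 4

Up a perfect fourth from B#4: E#5 (5 semitones up).
Down a perfect fourth from E#5: B#4 (5 semitones down).
Down a perfect fourth from B#4: F##4 (5 semitones down).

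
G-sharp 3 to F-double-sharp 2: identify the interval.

Descending from G#3 to F##2 is the same interval as ascending F##2 to G#3.
F to G spans two letter names (F-G), plus an octave: a ninth.
F##2 to G#3 is 13 semitones, a half step short of the major ninth (14), so this is minor.
(Equivalently, a compound minor second: a minor second plus an octave.)

minor 9th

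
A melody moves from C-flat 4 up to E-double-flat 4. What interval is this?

minor third

C to E spans three letter names (C-D-E), so the interval is some kind of third.
At 3 semitones, Cb4→Ebb4 falls one short of a major third: minor.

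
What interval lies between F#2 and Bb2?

diminished fourth

F to B spans four letter names (F-G-A-B): a fourth.
A perfect fourth would be 5 semitones; F#2 to Bb2 is 4, one semitone narrower, so the interval is diminished.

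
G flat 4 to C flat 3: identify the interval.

Descending from Gb4 to Cb3 is the same interval as ascending Cb3 to Gb4.
C to G spans five letter names (C-D-E-F-G), plus an octave, so the interval is some kind of twelfth.
Cb3 to Gb4 is 19 semitones, matching the perfect twelfth exactly, so the quality is perfect.
(Equivalently, a compound perfect fifth: a perfect fifth plus an octave.)

P12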